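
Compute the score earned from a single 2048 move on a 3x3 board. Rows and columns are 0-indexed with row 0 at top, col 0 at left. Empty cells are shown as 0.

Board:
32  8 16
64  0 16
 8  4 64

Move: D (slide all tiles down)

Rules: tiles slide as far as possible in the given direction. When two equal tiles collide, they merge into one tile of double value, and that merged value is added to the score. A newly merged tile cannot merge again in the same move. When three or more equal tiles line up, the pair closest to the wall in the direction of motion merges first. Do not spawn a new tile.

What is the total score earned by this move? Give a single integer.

Slide down:
col 0: [32, 64, 8] -> [32, 64, 8]  score +0 (running 0)
col 1: [8, 0, 4] -> [0, 8, 4]  score +0 (running 0)
col 2: [16, 16, 64] -> [0, 32, 64]  score +32 (running 32)
Board after move:
32  0  0
64  8 32
 8  4 64

Answer: 32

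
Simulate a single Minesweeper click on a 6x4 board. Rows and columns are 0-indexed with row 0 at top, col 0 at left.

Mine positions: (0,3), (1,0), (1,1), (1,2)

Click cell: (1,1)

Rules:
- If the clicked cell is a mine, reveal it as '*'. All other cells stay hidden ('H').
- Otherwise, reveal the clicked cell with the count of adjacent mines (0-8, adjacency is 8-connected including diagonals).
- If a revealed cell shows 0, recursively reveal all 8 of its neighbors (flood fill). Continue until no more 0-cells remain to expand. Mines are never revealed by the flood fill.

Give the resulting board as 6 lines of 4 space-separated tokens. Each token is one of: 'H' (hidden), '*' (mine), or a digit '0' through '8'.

H H H H
H * H H
H H H H
H H H H
H H H H
H H H H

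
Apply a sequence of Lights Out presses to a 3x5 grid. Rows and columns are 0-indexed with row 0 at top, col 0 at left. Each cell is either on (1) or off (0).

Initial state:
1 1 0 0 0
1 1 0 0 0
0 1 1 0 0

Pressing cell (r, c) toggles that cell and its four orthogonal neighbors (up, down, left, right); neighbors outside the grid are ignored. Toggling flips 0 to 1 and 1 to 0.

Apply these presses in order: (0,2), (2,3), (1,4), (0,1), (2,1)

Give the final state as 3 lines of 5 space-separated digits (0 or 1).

After press 1 at (0,2):
1 0 1 1 0
1 1 1 0 0
0 1 1 0 0

After press 2 at (2,3):
1 0 1 1 0
1 1 1 1 0
0 1 0 1 1

After press 3 at (1,4):
1 0 1 1 1
1 1 1 0 1
0 1 0 1 0

After press 4 at (0,1):
0 1 0 1 1
1 0 1 0 1
0 1 0 1 0

After press 5 at (2,1):
0 1 0 1 1
1 1 1 0 1
1 0 1 1 0

Answer: 0 1 0 1 1
1 1 1 0 1
1 0 1 1 0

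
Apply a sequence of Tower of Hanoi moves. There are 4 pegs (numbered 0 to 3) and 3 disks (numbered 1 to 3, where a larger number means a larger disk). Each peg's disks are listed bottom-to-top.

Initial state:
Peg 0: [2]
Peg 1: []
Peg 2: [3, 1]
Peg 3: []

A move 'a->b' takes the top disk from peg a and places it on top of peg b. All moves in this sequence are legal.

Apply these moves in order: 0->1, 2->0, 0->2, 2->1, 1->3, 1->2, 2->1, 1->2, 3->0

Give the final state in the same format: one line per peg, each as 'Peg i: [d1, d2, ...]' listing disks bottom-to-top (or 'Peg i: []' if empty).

After move 1 (0->1):
Peg 0: []
Peg 1: [2]
Peg 2: [3, 1]
Peg 3: []

After move 2 (2->0):
Peg 0: [1]
Peg 1: [2]
Peg 2: [3]
Peg 3: []

After move 3 (0->2):
Peg 0: []
Peg 1: [2]
Peg 2: [3, 1]
Peg 3: []

After move 4 (2->1):
Peg 0: []
Peg 1: [2, 1]
Peg 2: [3]
Peg 3: []

After move 5 (1->3):
Peg 0: []
Peg 1: [2]
Peg 2: [3]
Peg 3: [1]

After move 6 (1->2):
Peg 0: []
Peg 1: []
Peg 2: [3, 2]
Peg 3: [1]

After move 7 (2->1):
Peg 0: []
Peg 1: [2]
Peg 2: [3]
Peg 3: [1]

After move 8 (1->2):
Peg 0: []
Peg 1: []
Peg 2: [3, 2]
Peg 3: [1]

After move 9 (3->0):
Peg 0: [1]
Peg 1: []
Peg 2: [3, 2]
Peg 3: []

Answer: Peg 0: [1]
Peg 1: []
Peg 2: [3, 2]
Peg 3: []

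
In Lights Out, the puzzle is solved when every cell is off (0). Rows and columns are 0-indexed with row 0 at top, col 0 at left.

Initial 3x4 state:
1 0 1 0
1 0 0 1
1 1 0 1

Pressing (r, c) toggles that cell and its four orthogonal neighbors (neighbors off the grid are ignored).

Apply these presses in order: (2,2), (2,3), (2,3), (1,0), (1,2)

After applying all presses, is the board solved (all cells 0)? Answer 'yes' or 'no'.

Answer: yes

Derivation:
After press 1 at (2,2):
1 0 1 0
1 0 1 1
1 0 1 0

After press 2 at (2,3):
1 0 1 0
1 0 1 0
1 0 0 1

After press 3 at (2,3):
1 0 1 0
1 0 1 1
1 0 1 0

After press 4 at (1,0):
0 0 1 0
0 1 1 1
0 0 1 0

After press 5 at (1,2):
0 0 0 0
0 0 0 0
0 0 0 0

Lights still on: 0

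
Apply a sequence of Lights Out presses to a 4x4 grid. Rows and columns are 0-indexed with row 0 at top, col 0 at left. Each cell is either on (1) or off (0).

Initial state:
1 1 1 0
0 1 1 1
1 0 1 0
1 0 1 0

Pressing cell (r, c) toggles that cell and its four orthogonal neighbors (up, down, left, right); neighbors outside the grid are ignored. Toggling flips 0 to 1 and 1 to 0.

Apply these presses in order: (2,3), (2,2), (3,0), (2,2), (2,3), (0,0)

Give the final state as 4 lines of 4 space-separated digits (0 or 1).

After press 1 at (2,3):
1 1 1 0
0 1 1 0
1 0 0 1
1 0 1 1

After press 2 at (2,2):
1 1 1 0
0 1 0 0
1 1 1 0
1 0 0 1

After press 3 at (3,0):
1 1 1 0
0 1 0 0
0 1 1 0
0 1 0 1

After press 4 at (2,2):
1 1 1 0
0 1 1 0
0 0 0 1
0 1 1 1

After press 5 at (2,3):
1 1 1 0
0 1 1 1
0 0 1 0
0 1 1 0

After press 6 at (0,0):
0 0 1 0
1 1 1 1
0 0 1 0
0 1 1 0

Answer: 0 0 1 0
1 1 1 1
0 0 1 0
0 1 1 0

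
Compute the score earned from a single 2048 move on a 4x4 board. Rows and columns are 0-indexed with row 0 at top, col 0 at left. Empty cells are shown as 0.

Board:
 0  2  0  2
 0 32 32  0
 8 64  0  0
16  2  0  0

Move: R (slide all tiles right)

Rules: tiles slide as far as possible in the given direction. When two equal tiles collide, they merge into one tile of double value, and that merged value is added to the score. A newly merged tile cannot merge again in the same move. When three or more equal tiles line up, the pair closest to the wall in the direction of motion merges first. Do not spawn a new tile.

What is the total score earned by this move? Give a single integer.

Slide right:
row 0: [0, 2, 0, 2] -> [0, 0, 0, 4]  score +4 (running 4)
row 1: [0, 32, 32, 0] -> [0, 0, 0, 64]  score +64 (running 68)
row 2: [8, 64, 0, 0] -> [0, 0, 8, 64]  score +0 (running 68)
row 3: [16, 2, 0, 0] -> [0, 0, 16, 2]  score +0 (running 68)
Board after move:
 0  0  0  4
 0  0  0 64
 0  0  8 64
 0  0 16  2

Answer: 68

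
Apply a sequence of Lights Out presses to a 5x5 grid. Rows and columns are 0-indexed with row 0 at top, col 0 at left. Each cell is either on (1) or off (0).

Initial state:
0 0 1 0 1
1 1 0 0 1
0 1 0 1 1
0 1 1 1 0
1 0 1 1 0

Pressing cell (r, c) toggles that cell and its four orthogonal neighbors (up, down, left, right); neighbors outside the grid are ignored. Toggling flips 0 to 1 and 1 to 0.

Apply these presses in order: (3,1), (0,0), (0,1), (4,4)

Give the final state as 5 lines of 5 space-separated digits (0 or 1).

After press 1 at (3,1):
0 0 1 0 1
1 1 0 0 1
0 0 0 1 1
1 0 0 1 0
1 1 1 1 0

After press 2 at (0,0):
1 1 1 0 1
0 1 0 0 1
0 0 0 1 1
1 0 0 1 0
1 1 1 1 0

After press 3 at (0,1):
0 0 0 0 1
0 0 0 0 1
0 0 0 1 1
1 0 0 1 0
1 1 1 1 0

After press 4 at (4,4):
0 0 0 0 1
0 0 0 0 1
0 0 0 1 1
1 0 0 1 1
1 1 1 0 1

Answer: 0 0 0 0 1
0 0 0 0 1
0 0 0 1 1
1 0 0 1 1
1 1 1 0 1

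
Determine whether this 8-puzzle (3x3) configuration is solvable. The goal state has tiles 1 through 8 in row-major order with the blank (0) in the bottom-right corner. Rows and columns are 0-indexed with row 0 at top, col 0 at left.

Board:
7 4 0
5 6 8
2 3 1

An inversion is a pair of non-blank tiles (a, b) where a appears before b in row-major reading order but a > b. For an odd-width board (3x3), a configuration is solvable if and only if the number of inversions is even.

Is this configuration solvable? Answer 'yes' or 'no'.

Answer: yes

Derivation:
Inversions (pairs i<j in row-major order where tile[i] > tile[j] > 0): 20
20 is even, so the puzzle is solvable.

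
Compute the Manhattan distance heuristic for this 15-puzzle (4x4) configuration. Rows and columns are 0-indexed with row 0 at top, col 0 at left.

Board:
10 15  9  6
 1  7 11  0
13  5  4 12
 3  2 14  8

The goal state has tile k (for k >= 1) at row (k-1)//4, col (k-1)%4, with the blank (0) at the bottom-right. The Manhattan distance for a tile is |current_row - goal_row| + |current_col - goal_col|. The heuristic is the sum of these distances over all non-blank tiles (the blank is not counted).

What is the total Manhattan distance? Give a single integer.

Answer: 34

Derivation:
Tile 10: (0,0)->(2,1) = 3
Tile 15: (0,1)->(3,2) = 4
Tile 9: (0,2)->(2,0) = 4
Tile 6: (0,3)->(1,1) = 3
Tile 1: (1,0)->(0,0) = 1
Tile 7: (1,1)->(1,2) = 1
Tile 11: (1,2)->(2,2) = 1
Tile 13: (2,0)->(3,0) = 1
Tile 5: (2,1)->(1,0) = 2
Tile 4: (2,2)->(0,3) = 3
Tile 12: (2,3)->(2,3) = 0
Tile 3: (3,0)->(0,2) = 5
Tile 2: (3,1)->(0,1) = 3
Tile 14: (3,2)->(3,1) = 1
Tile 8: (3,3)->(1,3) = 2
Sum: 3 + 4 + 4 + 3 + 1 + 1 + 1 + 1 + 2 + 3 + 0 + 5 + 3 + 1 + 2 = 34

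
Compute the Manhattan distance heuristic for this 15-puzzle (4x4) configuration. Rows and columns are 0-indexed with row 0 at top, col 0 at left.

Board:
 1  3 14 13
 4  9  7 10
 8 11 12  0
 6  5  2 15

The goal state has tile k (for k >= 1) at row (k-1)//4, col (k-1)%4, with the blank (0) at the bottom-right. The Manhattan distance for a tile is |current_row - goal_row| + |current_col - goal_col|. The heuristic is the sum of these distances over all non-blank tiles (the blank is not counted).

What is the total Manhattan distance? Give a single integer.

Answer: 37

Derivation:
Tile 1: (0,0)->(0,0) = 0
Tile 3: (0,1)->(0,2) = 1
Tile 14: (0,2)->(3,1) = 4
Tile 13: (0,3)->(3,0) = 6
Tile 4: (1,0)->(0,3) = 4
Tile 9: (1,1)->(2,0) = 2
Tile 7: (1,2)->(1,2) = 0
Tile 10: (1,3)->(2,1) = 3
Tile 8: (2,0)->(1,3) = 4
Tile 11: (2,1)->(2,2) = 1
Tile 12: (2,2)->(2,3) = 1
Tile 6: (3,0)->(1,1) = 3
Tile 5: (3,1)->(1,0) = 3
Tile 2: (3,2)->(0,1) = 4
Tile 15: (3,3)->(3,2) = 1
Sum: 0 + 1 + 4 + 6 + 4 + 2 + 0 + 3 + 4 + 1 + 1 + 3 + 3 + 4 + 1 = 37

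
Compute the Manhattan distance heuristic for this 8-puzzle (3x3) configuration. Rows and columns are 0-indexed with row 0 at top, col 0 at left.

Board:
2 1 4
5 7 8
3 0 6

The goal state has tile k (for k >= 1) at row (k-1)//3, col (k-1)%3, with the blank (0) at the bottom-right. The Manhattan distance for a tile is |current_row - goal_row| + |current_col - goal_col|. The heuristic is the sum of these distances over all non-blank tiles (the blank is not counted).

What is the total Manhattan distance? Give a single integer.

Answer: 15

Derivation:
Tile 2: (0,0)->(0,1) = 1
Tile 1: (0,1)->(0,0) = 1
Tile 4: (0,2)->(1,0) = 3
Tile 5: (1,0)->(1,1) = 1
Tile 7: (1,1)->(2,0) = 2
Tile 8: (1,2)->(2,1) = 2
Tile 3: (2,0)->(0,2) = 4
Tile 6: (2,2)->(1,2) = 1
Sum: 1 + 1 + 3 + 1 + 2 + 2 + 4 + 1 = 15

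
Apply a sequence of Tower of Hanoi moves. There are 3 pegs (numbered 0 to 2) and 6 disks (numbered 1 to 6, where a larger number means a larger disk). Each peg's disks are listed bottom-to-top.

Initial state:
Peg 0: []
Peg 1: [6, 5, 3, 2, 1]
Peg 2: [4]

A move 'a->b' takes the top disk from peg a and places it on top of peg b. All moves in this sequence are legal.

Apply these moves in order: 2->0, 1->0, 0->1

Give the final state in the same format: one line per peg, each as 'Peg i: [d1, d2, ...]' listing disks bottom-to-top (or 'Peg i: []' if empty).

Answer: Peg 0: [4]
Peg 1: [6, 5, 3, 2, 1]
Peg 2: []

Derivation:
After move 1 (2->0):
Peg 0: [4]
Peg 1: [6, 5, 3, 2, 1]
Peg 2: []

After move 2 (1->0):
Peg 0: [4, 1]
Peg 1: [6, 5, 3, 2]
Peg 2: []

After move 3 (0->1):
Peg 0: [4]
Peg 1: [6, 5, 3, 2, 1]
Peg 2: []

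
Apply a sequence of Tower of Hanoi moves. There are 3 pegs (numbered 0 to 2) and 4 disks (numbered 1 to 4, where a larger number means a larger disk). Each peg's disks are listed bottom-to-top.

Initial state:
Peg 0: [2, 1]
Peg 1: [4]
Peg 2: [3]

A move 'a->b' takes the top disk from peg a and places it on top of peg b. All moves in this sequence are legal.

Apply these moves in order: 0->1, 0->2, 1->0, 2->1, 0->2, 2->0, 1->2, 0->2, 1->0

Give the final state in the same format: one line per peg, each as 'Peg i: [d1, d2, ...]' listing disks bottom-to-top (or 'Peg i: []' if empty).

After move 1 (0->1):
Peg 0: [2]
Peg 1: [4, 1]
Peg 2: [3]

After move 2 (0->2):
Peg 0: []
Peg 1: [4, 1]
Peg 2: [3, 2]

After move 3 (1->0):
Peg 0: [1]
Peg 1: [4]
Peg 2: [3, 2]

After move 4 (2->1):
Peg 0: [1]
Peg 1: [4, 2]
Peg 2: [3]

After move 5 (0->2):
Peg 0: []
Peg 1: [4, 2]
Peg 2: [3, 1]

After move 6 (2->0):
Peg 0: [1]
Peg 1: [4, 2]
Peg 2: [3]

After move 7 (1->2):
Peg 0: [1]
Peg 1: [4]
Peg 2: [3, 2]

After move 8 (0->2):
Peg 0: []
Peg 1: [4]
Peg 2: [3, 2, 1]

After move 9 (1->0):
Peg 0: [4]
Peg 1: []
Peg 2: [3, 2, 1]

Answer: Peg 0: [4]
Peg 1: []
Peg 2: [3, 2, 1]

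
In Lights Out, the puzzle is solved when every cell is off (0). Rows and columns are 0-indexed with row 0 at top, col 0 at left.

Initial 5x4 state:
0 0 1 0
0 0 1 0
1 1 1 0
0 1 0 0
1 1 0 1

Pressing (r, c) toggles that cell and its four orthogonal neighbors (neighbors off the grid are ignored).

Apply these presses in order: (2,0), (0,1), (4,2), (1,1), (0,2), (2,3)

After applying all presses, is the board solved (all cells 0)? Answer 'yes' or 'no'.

After press 1 at (2,0):
0 0 1 0
1 0 1 0
0 0 1 0
1 1 0 0
1 1 0 1

After press 2 at (0,1):
1 1 0 0
1 1 1 0
0 0 1 0
1 1 0 0
1 1 0 1

After press 3 at (4,2):
1 1 0 0
1 1 1 0
0 0 1 0
1 1 1 0
1 0 1 0

After press 4 at (1,1):
1 0 0 0
0 0 0 0
0 1 1 0
1 1 1 0
1 0 1 0

After press 5 at (0,2):
1 1 1 1
0 0 1 0
0 1 1 0
1 1 1 0
1 0 1 0

After press 6 at (2,3):
1 1 1 1
0 0 1 1
0 1 0 1
1 1 1 1
1 0 1 0

Lights still on: 14

Answer: no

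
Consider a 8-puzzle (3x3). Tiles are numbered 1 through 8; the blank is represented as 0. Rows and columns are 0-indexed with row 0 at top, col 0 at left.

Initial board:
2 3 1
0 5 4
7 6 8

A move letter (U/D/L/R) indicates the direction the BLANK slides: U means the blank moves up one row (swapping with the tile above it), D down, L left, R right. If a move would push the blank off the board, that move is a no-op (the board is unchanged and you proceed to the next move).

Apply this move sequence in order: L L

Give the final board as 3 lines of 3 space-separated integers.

After move 1 (L):
2 3 1
0 5 4
7 6 8

After move 2 (L):
2 3 1
0 5 4
7 6 8

Answer: 2 3 1
0 5 4
7 6 8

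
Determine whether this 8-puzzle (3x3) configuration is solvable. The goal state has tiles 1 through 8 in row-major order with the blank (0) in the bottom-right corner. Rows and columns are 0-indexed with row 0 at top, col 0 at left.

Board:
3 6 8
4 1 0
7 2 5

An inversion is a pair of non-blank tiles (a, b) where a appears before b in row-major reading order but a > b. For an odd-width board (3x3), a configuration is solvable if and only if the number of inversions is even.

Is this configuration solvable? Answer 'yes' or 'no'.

Inversions (pairs i<j in row-major order where tile[i] > tile[j] > 0): 15
15 is odd, so the puzzle is not solvable.

Answer: no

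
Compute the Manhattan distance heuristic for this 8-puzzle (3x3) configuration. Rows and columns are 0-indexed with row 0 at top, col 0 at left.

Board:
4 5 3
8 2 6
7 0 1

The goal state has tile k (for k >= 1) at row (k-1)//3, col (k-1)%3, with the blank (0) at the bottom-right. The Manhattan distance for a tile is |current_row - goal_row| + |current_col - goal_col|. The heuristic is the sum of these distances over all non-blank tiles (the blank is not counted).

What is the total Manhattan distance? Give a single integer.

Tile 4: at (0,0), goal (1,0), distance |0-1|+|0-0| = 1
Tile 5: at (0,1), goal (1,1), distance |0-1|+|1-1| = 1
Tile 3: at (0,2), goal (0,2), distance |0-0|+|2-2| = 0
Tile 8: at (1,0), goal (2,1), distance |1-2|+|0-1| = 2
Tile 2: at (1,1), goal (0,1), distance |1-0|+|1-1| = 1
Tile 6: at (1,2), goal (1,2), distance |1-1|+|2-2| = 0
Tile 7: at (2,0), goal (2,0), distance |2-2|+|0-0| = 0
Tile 1: at (2,2), goal (0,0), distance |2-0|+|2-0| = 4
Sum: 1 + 1 + 0 + 2 + 1 + 0 + 0 + 4 = 9

Answer: 9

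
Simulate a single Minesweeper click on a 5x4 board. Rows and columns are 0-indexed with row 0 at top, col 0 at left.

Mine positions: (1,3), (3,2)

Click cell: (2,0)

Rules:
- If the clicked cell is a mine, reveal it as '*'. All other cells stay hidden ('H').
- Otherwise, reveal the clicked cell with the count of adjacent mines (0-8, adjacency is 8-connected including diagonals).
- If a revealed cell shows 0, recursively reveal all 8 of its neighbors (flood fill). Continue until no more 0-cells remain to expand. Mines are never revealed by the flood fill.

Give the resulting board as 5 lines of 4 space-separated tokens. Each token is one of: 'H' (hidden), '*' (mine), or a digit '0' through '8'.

0 0 1 H
0 0 1 H
0 1 2 H
0 1 H H
0 1 H H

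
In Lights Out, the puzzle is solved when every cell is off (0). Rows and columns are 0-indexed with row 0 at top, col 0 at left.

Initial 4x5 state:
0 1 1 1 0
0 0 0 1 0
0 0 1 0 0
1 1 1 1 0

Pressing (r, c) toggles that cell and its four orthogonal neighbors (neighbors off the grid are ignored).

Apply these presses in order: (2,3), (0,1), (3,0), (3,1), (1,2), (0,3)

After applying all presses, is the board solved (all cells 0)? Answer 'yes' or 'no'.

Answer: no

Derivation:
After press 1 at (2,3):
0 1 1 1 0
0 0 0 0 0
0 0 0 1 1
1 1 1 0 0

After press 2 at (0,1):
1 0 0 1 0
0 1 0 0 0
0 0 0 1 1
1 1 1 0 0

After press 3 at (3,0):
1 0 0 1 0
0 1 0 0 0
1 0 0 1 1
0 0 1 0 0

After press 4 at (3,1):
1 0 0 1 0
0 1 0 0 0
1 1 0 1 1
1 1 0 0 0

After press 5 at (1,2):
1 0 1 1 0
0 0 1 1 0
1 1 1 1 1
1 1 0 0 0

After press 6 at (0,3):
1 0 0 0 1
0 0 1 0 0
1 1 1 1 1
1 1 0 0 0

Lights still on: 10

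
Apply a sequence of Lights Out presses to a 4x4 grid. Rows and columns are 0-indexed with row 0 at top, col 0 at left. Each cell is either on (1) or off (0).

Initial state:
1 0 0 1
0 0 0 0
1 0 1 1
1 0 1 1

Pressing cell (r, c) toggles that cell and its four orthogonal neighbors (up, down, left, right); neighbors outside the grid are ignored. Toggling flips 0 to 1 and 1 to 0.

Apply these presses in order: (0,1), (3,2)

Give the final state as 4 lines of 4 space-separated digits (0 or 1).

Answer: 0 1 1 1
0 1 0 0
1 0 0 1
1 1 0 0

Derivation:
After press 1 at (0,1):
0 1 1 1
0 1 0 0
1 0 1 1
1 0 1 1

After press 2 at (3,2):
0 1 1 1
0 1 0 0
1 0 0 1
1 1 0 0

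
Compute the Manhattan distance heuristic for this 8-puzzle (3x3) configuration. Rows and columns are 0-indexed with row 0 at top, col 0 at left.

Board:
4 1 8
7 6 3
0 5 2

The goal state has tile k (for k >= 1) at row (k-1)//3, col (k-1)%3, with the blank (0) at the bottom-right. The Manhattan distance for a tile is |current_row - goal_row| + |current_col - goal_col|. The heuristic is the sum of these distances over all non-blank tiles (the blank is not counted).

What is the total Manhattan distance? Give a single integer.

Tile 4: at (0,0), goal (1,0), distance |0-1|+|0-0| = 1
Tile 1: at (0,1), goal (0,0), distance |0-0|+|1-0| = 1
Tile 8: at (0,2), goal (2,1), distance |0-2|+|2-1| = 3
Tile 7: at (1,0), goal (2,0), distance |1-2|+|0-0| = 1
Tile 6: at (1,1), goal (1,2), distance |1-1|+|1-2| = 1
Tile 3: at (1,2), goal (0,2), distance |1-0|+|2-2| = 1
Tile 5: at (2,1), goal (1,1), distance |2-1|+|1-1| = 1
Tile 2: at (2,2), goal (0,1), distance |2-0|+|2-1| = 3
Sum: 1 + 1 + 3 + 1 + 1 + 1 + 1 + 3 = 12

Answer: 12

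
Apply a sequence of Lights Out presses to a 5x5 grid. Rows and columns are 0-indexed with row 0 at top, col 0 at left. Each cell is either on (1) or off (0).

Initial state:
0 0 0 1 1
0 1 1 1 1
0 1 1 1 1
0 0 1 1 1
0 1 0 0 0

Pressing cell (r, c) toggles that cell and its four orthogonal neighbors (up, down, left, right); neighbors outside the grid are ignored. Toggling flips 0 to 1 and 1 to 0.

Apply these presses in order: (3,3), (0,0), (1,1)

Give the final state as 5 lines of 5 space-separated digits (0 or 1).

Answer: 1 0 0 1 1
0 0 0 1 1
0 0 1 0 1
0 0 0 0 0
0 1 0 1 0

Derivation:
After press 1 at (3,3):
0 0 0 1 1
0 1 1 1 1
0 1 1 0 1
0 0 0 0 0
0 1 0 1 0

After press 2 at (0,0):
1 1 0 1 1
1 1 1 1 1
0 1 1 0 1
0 0 0 0 0
0 1 0 1 0

After press 3 at (1,1):
1 0 0 1 1
0 0 0 1 1
0 0 1 0 1
0 0 0 0 0
0 1 0 1 0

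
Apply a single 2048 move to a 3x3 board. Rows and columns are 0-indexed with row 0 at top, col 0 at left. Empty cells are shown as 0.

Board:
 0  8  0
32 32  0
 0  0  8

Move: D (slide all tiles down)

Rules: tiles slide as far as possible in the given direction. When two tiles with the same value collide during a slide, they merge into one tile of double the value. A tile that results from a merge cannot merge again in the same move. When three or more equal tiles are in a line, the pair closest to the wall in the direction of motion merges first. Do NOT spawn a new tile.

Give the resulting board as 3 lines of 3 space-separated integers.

Slide down:
col 0: [0, 32, 0] -> [0, 0, 32]
col 1: [8, 32, 0] -> [0, 8, 32]
col 2: [0, 0, 8] -> [0, 0, 8]

Answer:  0  0  0
 0  8  0
32 32  8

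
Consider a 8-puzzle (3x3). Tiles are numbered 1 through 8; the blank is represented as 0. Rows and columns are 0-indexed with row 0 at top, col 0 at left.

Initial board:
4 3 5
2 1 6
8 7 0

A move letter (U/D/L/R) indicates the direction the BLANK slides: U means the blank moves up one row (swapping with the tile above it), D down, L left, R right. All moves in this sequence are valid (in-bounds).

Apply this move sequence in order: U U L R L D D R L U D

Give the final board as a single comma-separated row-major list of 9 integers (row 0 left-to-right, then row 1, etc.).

Answer: 4, 1, 3, 2, 7, 5, 8, 0, 6

Derivation:
After move 1 (U):
4 3 5
2 1 0
8 7 6

After move 2 (U):
4 3 0
2 1 5
8 7 6

After move 3 (L):
4 0 3
2 1 5
8 7 6

After move 4 (R):
4 3 0
2 1 5
8 7 6

After move 5 (L):
4 0 3
2 1 5
8 7 6

After move 6 (D):
4 1 3
2 0 5
8 7 6

After move 7 (D):
4 1 3
2 7 5
8 0 6

After move 8 (R):
4 1 3
2 7 5
8 6 0

After move 9 (L):
4 1 3
2 7 5
8 0 6

After move 10 (U):
4 1 3
2 0 5
8 7 6

After move 11 (D):
4 1 3
2 7 5
8 0 6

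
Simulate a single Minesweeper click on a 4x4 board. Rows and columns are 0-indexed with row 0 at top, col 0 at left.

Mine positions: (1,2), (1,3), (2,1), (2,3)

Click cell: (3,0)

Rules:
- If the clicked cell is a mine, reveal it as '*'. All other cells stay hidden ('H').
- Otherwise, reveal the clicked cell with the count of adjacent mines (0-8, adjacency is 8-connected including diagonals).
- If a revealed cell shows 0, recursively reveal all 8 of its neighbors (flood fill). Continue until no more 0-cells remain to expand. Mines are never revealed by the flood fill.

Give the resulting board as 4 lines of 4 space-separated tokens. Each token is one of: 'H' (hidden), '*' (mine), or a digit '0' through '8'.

H H H H
H H H H
H H H H
1 H H H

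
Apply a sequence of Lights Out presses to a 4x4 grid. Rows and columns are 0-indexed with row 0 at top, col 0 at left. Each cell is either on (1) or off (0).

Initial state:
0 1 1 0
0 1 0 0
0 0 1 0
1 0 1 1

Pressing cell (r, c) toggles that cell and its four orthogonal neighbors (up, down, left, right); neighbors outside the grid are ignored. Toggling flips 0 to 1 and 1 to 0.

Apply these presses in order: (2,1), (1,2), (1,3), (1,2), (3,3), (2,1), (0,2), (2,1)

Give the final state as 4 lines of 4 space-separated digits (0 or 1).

Answer: 0 0 0 0
0 0 0 1
1 1 0 0
1 1 0 0

Derivation:
After press 1 at (2,1):
0 1 1 0
0 0 0 0
1 1 0 0
1 1 1 1

After press 2 at (1,2):
0 1 0 0
0 1 1 1
1 1 1 0
1 1 1 1

After press 3 at (1,3):
0 1 0 1
0 1 0 0
1 1 1 1
1 1 1 1

After press 4 at (1,2):
0 1 1 1
0 0 1 1
1 1 0 1
1 1 1 1

After press 5 at (3,3):
0 1 1 1
0 0 1 1
1 1 0 0
1 1 0 0

After press 6 at (2,1):
0 1 1 1
0 1 1 1
0 0 1 0
1 0 0 0

After press 7 at (0,2):
0 0 0 0
0 1 0 1
0 0 1 0
1 0 0 0

After press 8 at (2,1):
0 0 0 0
0 0 0 1
1 1 0 0
1 1 0 0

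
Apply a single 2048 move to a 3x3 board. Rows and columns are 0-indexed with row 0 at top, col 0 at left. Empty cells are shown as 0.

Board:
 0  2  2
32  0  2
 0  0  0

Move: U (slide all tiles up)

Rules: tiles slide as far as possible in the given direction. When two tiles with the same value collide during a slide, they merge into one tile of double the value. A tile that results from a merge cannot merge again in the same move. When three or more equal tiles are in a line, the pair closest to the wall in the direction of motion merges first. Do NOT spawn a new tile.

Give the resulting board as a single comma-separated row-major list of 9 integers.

Answer: 32, 2, 4, 0, 0, 0, 0, 0, 0

Derivation:
Slide up:
col 0: [0, 32, 0] -> [32, 0, 0]
col 1: [2, 0, 0] -> [2, 0, 0]
col 2: [2, 2, 0] -> [4, 0, 0]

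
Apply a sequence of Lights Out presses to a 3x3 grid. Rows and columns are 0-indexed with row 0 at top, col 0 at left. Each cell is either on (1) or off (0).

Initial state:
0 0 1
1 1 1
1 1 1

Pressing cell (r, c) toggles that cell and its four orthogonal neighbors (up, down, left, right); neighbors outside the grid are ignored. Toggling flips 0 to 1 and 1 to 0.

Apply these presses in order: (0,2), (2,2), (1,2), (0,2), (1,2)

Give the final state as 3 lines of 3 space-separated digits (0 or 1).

After press 1 at (0,2):
0 1 0
1 1 0
1 1 1

After press 2 at (2,2):
0 1 0
1 1 1
1 0 0

After press 3 at (1,2):
0 1 1
1 0 0
1 0 1

After press 4 at (0,2):
0 0 0
1 0 1
1 0 1

After press 5 at (1,2):
0 0 1
1 1 0
1 0 0

Answer: 0 0 1
1 1 0
1 0 0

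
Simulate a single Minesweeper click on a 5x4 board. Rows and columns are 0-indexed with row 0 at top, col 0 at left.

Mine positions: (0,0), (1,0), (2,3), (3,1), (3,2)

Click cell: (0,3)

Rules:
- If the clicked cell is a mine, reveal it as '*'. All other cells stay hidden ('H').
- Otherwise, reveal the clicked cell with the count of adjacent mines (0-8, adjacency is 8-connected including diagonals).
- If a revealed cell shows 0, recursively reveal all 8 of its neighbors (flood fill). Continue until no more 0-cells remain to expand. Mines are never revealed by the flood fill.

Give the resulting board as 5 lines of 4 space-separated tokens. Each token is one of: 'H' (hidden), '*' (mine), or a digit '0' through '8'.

H 2 0 0
H 2 1 1
H H H H
H H H H
H H H H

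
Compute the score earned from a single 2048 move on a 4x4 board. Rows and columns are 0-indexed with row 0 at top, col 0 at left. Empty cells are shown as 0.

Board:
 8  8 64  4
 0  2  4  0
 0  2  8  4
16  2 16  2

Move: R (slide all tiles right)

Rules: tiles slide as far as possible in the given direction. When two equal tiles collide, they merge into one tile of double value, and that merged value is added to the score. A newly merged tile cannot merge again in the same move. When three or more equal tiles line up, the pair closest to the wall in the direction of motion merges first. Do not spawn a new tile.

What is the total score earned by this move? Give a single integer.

Answer: 16

Derivation:
Slide right:
row 0: [8, 8, 64, 4] -> [0, 16, 64, 4]  score +16 (running 16)
row 1: [0, 2, 4, 0] -> [0, 0, 2, 4]  score +0 (running 16)
row 2: [0, 2, 8, 4] -> [0, 2, 8, 4]  score +0 (running 16)
row 3: [16, 2, 16, 2] -> [16, 2, 16, 2]  score +0 (running 16)
Board after move:
 0 16 64  4
 0  0  2  4
 0  2  8  4
16  2 16  2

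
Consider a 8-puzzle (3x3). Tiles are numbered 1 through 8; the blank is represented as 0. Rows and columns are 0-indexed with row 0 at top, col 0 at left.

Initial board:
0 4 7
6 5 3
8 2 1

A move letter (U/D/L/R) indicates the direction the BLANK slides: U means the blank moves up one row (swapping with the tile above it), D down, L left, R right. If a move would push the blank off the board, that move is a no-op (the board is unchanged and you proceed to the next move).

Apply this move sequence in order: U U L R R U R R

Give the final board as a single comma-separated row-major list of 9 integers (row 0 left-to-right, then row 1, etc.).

Answer: 4, 7, 0, 6, 5, 3, 8, 2, 1

Derivation:
After move 1 (U):
0 4 7
6 5 3
8 2 1

After move 2 (U):
0 4 7
6 5 3
8 2 1

After move 3 (L):
0 4 7
6 5 3
8 2 1

After move 4 (R):
4 0 7
6 5 3
8 2 1

After move 5 (R):
4 7 0
6 5 3
8 2 1

After move 6 (U):
4 7 0
6 5 3
8 2 1

After move 7 (R):
4 7 0
6 5 3
8 2 1

After move 8 (R):
4 7 0
6 5 3
8 2 1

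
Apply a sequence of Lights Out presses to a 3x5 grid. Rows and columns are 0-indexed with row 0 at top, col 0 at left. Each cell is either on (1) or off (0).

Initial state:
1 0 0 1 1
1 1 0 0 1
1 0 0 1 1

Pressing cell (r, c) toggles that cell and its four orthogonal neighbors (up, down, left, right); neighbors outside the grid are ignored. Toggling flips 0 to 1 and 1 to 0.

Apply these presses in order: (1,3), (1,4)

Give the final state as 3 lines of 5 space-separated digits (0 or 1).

Answer: 1 0 0 0 0
1 1 1 0 1
1 0 0 0 0

Derivation:
After press 1 at (1,3):
1 0 0 0 1
1 1 1 1 0
1 0 0 0 1

After press 2 at (1,4):
1 0 0 0 0
1 1 1 0 1
1 0 0 0 0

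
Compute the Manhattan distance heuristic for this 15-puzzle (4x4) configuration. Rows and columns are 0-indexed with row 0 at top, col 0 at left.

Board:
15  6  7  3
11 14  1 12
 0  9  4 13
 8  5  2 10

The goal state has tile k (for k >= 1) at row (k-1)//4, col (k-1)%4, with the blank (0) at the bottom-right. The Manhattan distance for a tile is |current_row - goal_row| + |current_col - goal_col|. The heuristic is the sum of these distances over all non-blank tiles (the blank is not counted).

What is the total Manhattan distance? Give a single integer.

Tile 15: (0,0)->(3,2) = 5
Tile 6: (0,1)->(1,1) = 1
Tile 7: (0,2)->(1,2) = 1
Tile 3: (0,3)->(0,2) = 1
Tile 11: (1,0)->(2,2) = 3
Tile 14: (1,1)->(3,1) = 2
Tile 1: (1,2)->(0,0) = 3
Tile 12: (1,3)->(2,3) = 1
Tile 9: (2,1)->(2,0) = 1
Tile 4: (2,2)->(0,3) = 3
Tile 13: (2,3)->(3,0) = 4
Tile 8: (3,0)->(1,3) = 5
Tile 5: (3,1)->(1,0) = 3
Tile 2: (3,2)->(0,1) = 4
Tile 10: (3,3)->(2,1) = 3
Sum: 5 + 1 + 1 + 1 + 3 + 2 + 3 + 1 + 1 + 3 + 4 + 5 + 3 + 4 + 3 = 40

Answer: 40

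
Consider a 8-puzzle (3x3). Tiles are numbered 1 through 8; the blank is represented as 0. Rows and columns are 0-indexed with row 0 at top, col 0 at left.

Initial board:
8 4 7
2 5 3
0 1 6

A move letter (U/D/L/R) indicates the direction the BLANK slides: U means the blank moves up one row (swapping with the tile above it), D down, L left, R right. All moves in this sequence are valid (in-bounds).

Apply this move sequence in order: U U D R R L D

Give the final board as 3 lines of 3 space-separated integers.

Answer: 8 4 7
5 1 3
2 0 6

Derivation:
After move 1 (U):
8 4 7
0 5 3
2 1 6

After move 2 (U):
0 4 7
8 5 3
2 1 6

After move 3 (D):
8 4 7
0 5 3
2 1 6

After move 4 (R):
8 4 7
5 0 3
2 1 6

After move 5 (R):
8 4 7
5 3 0
2 1 6

After move 6 (L):
8 4 7
5 0 3
2 1 6

After move 7 (D):
8 4 7
5 1 3
2 0 6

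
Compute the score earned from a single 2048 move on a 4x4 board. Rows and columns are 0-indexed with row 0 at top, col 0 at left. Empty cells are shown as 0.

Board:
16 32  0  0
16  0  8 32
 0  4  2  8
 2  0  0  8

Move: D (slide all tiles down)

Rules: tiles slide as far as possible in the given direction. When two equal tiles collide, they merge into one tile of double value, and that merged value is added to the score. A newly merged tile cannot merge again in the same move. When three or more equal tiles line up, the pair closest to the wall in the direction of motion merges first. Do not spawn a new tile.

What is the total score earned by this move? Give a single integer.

Slide down:
col 0: [16, 16, 0, 2] -> [0, 0, 32, 2]  score +32 (running 32)
col 1: [32, 0, 4, 0] -> [0, 0, 32, 4]  score +0 (running 32)
col 2: [0, 8, 2, 0] -> [0, 0, 8, 2]  score +0 (running 32)
col 3: [0, 32, 8, 8] -> [0, 0, 32, 16]  score +16 (running 48)
Board after move:
 0  0  0  0
 0  0  0  0
32 32  8 32
 2  4  2 16

Answer: 48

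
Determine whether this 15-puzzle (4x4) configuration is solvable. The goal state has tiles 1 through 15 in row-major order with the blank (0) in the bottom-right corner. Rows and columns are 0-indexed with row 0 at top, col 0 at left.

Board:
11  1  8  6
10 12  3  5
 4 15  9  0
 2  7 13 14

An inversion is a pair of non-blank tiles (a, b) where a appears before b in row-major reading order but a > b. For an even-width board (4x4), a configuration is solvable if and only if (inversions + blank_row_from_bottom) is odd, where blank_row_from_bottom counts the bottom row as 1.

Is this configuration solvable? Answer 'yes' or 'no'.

Answer: yes

Derivation:
Inversions: 43
Blank is in row 2 (0-indexed from top), which is row 2 counting from the bottom (bottom = 1).
43 + 2 = 45, which is odd, so the puzzle is solvable.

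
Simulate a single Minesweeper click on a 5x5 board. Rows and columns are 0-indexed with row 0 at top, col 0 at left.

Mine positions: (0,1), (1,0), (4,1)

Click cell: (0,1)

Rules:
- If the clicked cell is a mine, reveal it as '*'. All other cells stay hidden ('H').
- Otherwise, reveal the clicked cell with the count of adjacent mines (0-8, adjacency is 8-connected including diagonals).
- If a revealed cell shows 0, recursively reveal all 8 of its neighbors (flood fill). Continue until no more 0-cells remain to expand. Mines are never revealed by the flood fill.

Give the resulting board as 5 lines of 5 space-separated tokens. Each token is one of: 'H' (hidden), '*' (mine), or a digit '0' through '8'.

H * H H H
H H H H H
H H H H H
H H H H H
H H H H H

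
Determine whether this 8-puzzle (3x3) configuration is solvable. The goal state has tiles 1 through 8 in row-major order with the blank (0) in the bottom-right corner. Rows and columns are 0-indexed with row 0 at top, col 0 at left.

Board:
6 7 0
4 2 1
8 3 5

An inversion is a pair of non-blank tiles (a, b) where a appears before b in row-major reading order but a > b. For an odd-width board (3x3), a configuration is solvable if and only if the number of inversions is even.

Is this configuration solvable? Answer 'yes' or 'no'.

Answer: yes

Derivation:
Inversions (pairs i<j in row-major order where tile[i] > tile[j] > 0): 16
16 is even, so the puzzle is solvable.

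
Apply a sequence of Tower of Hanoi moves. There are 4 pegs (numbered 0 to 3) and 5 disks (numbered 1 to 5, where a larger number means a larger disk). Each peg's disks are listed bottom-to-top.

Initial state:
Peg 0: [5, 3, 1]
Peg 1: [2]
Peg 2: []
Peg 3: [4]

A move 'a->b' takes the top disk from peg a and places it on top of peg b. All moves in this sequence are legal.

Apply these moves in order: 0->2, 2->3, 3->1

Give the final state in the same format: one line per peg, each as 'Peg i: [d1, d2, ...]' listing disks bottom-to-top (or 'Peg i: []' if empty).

After move 1 (0->2):
Peg 0: [5, 3]
Peg 1: [2]
Peg 2: [1]
Peg 3: [4]

After move 2 (2->3):
Peg 0: [5, 3]
Peg 1: [2]
Peg 2: []
Peg 3: [4, 1]

After move 3 (3->1):
Peg 0: [5, 3]
Peg 1: [2, 1]
Peg 2: []
Peg 3: [4]

Answer: Peg 0: [5, 3]
Peg 1: [2, 1]
Peg 2: []
Peg 3: [4]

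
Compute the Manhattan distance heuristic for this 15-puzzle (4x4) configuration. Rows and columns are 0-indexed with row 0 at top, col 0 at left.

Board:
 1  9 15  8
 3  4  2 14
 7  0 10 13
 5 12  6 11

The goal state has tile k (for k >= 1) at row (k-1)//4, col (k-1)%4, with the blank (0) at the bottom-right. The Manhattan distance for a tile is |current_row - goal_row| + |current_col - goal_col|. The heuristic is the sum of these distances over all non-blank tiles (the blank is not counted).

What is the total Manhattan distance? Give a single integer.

Tile 1: (0,0)->(0,0) = 0
Tile 9: (0,1)->(2,0) = 3
Tile 15: (0,2)->(3,2) = 3
Tile 8: (0,3)->(1,3) = 1
Tile 3: (1,0)->(0,2) = 3
Tile 4: (1,1)->(0,3) = 3
Tile 2: (1,2)->(0,1) = 2
Tile 14: (1,3)->(3,1) = 4
Tile 7: (2,0)->(1,2) = 3
Tile 10: (2,2)->(2,1) = 1
Tile 13: (2,3)->(3,0) = 4
Tile 5: (3,0)->(1,0) = 2
Tile 12: (3,1)->(2,3) = 3
Tile 6: (3,2)->(1,1) = 3
Tile 11: (3,3)->(2,2) = 2
Sum: 0 + 3 + 3 + 1 + 3 + 3 + 2 + 4 + 3 + 1 + 4 + 2 + 3 + 3 + 2 = 37

Answer: 37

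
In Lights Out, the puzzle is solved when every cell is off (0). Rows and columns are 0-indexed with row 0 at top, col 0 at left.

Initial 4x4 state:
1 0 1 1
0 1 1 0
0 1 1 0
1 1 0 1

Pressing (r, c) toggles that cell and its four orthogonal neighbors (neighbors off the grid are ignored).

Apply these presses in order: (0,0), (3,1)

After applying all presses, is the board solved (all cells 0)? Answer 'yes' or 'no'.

Answer: no

Derivation:
After press 1 at (0,0):
0 1 1 1
1 1 1 0
0 1 1 0
1 1 0 1

After press 2 at (3,1):
0 1 1 1
1 1 1 0
0 0 1 0
0 0 1 1

Lights still on: 9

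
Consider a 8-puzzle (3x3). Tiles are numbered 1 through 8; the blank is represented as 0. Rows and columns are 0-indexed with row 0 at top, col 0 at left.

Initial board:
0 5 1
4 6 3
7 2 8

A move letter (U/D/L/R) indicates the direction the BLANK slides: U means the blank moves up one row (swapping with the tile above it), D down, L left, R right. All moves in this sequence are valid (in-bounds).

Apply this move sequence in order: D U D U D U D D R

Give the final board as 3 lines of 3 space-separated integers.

After move 1 (D):
4 5 1
0 6 3
7 2 8

After move 2 (U):
0 5 1
4 6 3
7 2 8

After move 3 (D):
4 5 1
0 6 3
7 2 8

After move 4 (U):
0 5 1
4 6 3
7 2 8

After move 5 (D):
4 5 1
0 6 3
7 2 8

After move 6 (U):
0 5 1
4 6 3
7 2 8

After move 7 (D):
4 5 1
0 6 3
7 2 8

After move 8 (D):
4 5 1
7 6 3
0 2 8

After move 9 (R):
4 5 1
7 6 3
2 0 8

Answer: 4 5 1
7 6 3
2 0 8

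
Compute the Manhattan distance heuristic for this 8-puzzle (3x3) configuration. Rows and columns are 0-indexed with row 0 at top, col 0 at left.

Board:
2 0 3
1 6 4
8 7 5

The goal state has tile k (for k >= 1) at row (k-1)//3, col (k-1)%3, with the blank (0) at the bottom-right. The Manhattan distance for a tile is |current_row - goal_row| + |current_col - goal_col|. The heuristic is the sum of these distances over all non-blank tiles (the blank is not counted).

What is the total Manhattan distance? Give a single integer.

Tile 2: at (0,0), goal (0,1), distance |0-0|+|0-1| = 1
Tile 3: at (0,2), goal (0,2), distance |0-0|+|2-2| = 0
Tile 1: at (1,0), goal (0,0), distance |1-0|+|0-0| = 1
Tile 6: at (1,1), goal (1,2), distance |1-1|+|1-2| = 1
Tile 4: at (1,2), goal (1,0), distance |1-1|+|2-0| = 2
Tile 8: at (2,0), goal (2,1), distance |2-2|+|0-1| = 1
Tile 7: at (2,1), goal (2,0), distance |2-2|+|1-0| = 1
Tile 5: at (2,2), goal (1,1), distance |2-1|+|2-1| = 2
Sum: 1 + 0 + 1 + 1 + 2 + 1 + 1 + 2 = 9

Answer: 9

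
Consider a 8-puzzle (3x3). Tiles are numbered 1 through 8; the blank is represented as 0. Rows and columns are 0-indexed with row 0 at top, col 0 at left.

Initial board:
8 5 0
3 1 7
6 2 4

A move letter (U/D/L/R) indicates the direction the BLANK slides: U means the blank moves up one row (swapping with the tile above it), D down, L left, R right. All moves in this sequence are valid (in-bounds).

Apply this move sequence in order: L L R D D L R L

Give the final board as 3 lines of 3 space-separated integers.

After move 1 (L):
8 0 5
3 1 7
6 2 4

After move 2 (L):
0 8 5
3 1 7
6 2 4

After move 3 (R):
8 0 5
3 1 7
6 2 4

After move 4 (D):
8 1 5
3 0 7
6 2 4

After move 5 (D):
8 1 5
3 2 7
6 0 4

After move 6 (L):
8 1 5
3 2 7
0 6 4

After move 7 (R):
8 1 5
3 2 7
6 0 4

After move 8 (L):
8 1 5
3 2 7
0 6 4

Answer: 8 1 5
3 2 7
0 6 4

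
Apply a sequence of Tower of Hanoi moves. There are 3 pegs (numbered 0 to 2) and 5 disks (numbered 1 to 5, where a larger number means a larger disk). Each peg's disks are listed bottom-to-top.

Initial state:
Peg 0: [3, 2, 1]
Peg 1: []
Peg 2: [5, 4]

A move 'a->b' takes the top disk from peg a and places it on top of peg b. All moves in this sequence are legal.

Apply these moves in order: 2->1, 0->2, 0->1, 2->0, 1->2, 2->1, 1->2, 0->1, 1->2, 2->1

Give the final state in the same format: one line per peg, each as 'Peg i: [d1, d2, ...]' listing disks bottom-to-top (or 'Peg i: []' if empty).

After move 1 (2->1):
Peg 0: [3, 2, 1]
Peg 1: [4]
Peg 2: [5]

After move 2 (0->2):
Peg 0: [3, 2]
Peg 1: [4]
Peg 2: [5, 1]

After move 3 (0->1):
Peg 0: [3]
Peg 1: [4, 2]
Peg 2: [5, 1]

After move 4 (2->0):
Peg 0: [3, 1]
Peg 1: [4, 2]
Peg 2: [5]

After move 5 (1->2):
Peg 0: [3, 1]
Peg 1: [4]
Peg 2: [5, 2]

After move 6 (2->1):
Peg 0: [3, 1]
Peg 1: [4, 2]
Peg 2: [5]

After move 7 (1->2):
Peg 0: [3, 1]
Peg 1: [4]
Peg 2: [5, 2]

After move 8 (0->1):
Peg 0: [3]
Peg 1: [4, 1]
Peg 2: [5, 2]

After move 9 (1->2):
Peg 0: [3]
Peg 1: [4]
Peg 2: [5, 2, 1]

After move 10 (2->1):
Peg 0: [3]
Peg 1: [4, 1]
Peg 2: [5, 2]

Answer: Peg 0: [3]
Peg 1: [4, 1]
Peg 2: [5, 2]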